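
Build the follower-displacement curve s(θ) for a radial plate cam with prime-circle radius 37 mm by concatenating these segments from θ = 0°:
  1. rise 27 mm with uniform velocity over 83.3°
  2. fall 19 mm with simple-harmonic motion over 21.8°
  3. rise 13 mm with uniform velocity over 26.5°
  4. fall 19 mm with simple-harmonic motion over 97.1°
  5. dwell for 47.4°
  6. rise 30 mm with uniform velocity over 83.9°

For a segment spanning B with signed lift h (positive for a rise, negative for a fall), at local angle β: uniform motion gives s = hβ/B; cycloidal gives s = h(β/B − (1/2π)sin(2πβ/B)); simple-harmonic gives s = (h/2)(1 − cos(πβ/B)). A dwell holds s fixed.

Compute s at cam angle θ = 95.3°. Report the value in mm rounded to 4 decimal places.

seg 1 [0°–83.3°] uniform, h=27: full span → s += 27 → s = 27.0000
seg 2 [83.3°–105.1°] simple-harmonic, h=-19: θ=95.3° here. β=12, B=21.8. -19/2·(1 − cos(π·0.5505)) = -10.9996 → s = 16.0004

16.0004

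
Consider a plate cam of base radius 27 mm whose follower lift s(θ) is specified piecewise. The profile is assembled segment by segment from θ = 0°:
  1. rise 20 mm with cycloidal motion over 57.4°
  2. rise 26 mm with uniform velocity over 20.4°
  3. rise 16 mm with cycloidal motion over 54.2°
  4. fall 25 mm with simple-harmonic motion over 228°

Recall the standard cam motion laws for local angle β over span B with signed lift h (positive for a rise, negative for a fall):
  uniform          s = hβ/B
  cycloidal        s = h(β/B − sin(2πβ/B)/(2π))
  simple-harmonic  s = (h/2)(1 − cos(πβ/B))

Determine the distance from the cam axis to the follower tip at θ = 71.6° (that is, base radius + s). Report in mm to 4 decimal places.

seg 1 [0°–57.4°] cycloidal, h=20: full span → s += 20 → s = 20.0000
seg 2 [57.4°–77.8°] uniform, h=26: θ=71.6° here. β=14.2, B=20.4. 26·14.2/20.4 = 18.0980 → s = 38.0980
radial distance = base radius + s = 27 + 38.0980 = 65.0980

65.0980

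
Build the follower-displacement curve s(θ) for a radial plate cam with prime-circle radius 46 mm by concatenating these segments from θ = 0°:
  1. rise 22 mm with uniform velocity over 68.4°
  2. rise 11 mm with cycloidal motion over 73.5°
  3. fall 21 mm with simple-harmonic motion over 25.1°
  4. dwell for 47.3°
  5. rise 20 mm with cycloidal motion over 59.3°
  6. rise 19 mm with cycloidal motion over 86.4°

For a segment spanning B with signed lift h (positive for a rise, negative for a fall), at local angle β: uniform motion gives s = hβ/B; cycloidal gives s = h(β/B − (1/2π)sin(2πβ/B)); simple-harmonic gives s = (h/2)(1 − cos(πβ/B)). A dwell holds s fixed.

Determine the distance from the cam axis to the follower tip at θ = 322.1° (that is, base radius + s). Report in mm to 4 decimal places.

seg 1 [0°–68.4°] uniform, h=22: full span → s += 22 → s = 22.0000
seg 2 [68.4°–141.9°] cycloidal, h=11: full span → s += 11 → s = 33.0000
seg 3 [141.9°–167°] simple-harmonic, h=-21: full span → s += -21 → s = 12.0000
seg 4 [167°–214.3°] dwell: s stays 12.0000
seg 5 [214.3°–273.6°] cycloidal, h=20: full span → s += 20 → s = 32.0000
seg 6 [273.6°–360°] cycloidal, h=19: θ=322.1° here. β=48.5, B=86.4. 19·(0.5613 − sin(2π·0.5613)/(2π)) = 11.8024 → s = 43.8024
radial distance = base radius + s = 46 + 43.8024 = 89.8024

89.8024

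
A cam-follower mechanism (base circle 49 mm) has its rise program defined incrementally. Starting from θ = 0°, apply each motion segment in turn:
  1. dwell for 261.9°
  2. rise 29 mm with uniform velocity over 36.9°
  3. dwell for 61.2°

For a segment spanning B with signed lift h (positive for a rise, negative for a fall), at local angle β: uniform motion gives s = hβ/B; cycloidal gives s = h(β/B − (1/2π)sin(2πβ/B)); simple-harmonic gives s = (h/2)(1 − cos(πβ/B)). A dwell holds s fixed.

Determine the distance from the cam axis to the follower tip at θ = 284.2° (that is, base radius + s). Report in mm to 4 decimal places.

seg 1 [0°–261.9°] dwell: s stays 0.0000
seg 2 [261.9°–298.8°] uniform, h=29: θ=284.2° here. β=22.3, B=36.9. 29·22.3/36.9 = 17.5257 → s = 17.5257
radial distance = base radius + s = 49 + 17.5257 = 66.5257

66.5257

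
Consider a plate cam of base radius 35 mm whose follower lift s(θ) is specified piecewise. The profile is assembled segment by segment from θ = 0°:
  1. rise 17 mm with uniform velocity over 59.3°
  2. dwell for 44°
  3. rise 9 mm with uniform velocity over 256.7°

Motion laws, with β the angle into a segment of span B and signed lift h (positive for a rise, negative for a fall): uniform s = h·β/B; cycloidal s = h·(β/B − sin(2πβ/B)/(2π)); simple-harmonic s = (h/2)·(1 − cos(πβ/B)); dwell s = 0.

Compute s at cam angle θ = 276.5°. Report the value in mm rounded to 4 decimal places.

seg 1 [0°–59.3°] uniform, h=17: full span → s += 17 → s = 17.0000
seg 2 [59.3°–103.3°] dwell: s stays 17.0000
seg 3 [103.3°–360°] uniform, h=9: θ=276.5° here. β=173.2, B=256.7. 9·173.2/256.7 = 6.0725 → s = 23.0725

23.0725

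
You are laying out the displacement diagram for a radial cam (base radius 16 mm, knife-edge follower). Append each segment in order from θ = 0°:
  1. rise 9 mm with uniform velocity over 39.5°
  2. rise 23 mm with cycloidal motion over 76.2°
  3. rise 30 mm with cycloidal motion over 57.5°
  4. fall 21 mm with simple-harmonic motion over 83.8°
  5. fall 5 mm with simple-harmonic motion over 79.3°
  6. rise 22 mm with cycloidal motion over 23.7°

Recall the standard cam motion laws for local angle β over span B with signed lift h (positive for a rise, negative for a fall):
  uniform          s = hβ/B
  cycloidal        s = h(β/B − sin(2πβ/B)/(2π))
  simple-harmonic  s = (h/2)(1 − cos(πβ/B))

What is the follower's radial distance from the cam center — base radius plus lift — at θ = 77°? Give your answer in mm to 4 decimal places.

seg 1 [0°–39.5°] uniform, h=9: full span → s += 9 → s = 9.0000
seg 2 [39.5°–115.7°] cycloidal, h=23: θ=77° here. β=37.5, B=76.2. 23·(0.4921 − sin(2π·0.4921)/(2π)) = 11.1379 → s = 20.1379
radial distance = base radius + s = 16 + 20.1379 = 36.1379

36.1379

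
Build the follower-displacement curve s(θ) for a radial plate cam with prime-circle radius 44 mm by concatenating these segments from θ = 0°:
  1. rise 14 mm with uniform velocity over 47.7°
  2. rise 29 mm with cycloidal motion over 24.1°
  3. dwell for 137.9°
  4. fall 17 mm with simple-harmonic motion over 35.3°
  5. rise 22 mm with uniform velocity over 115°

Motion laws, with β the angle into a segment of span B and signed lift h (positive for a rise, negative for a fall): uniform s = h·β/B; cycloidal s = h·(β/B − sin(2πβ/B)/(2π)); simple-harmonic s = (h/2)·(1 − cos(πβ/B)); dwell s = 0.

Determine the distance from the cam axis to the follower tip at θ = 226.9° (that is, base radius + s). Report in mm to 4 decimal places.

seg 1 [0°–47.7°] uniform, h=14: full span → s += 14 → s = 14.0000
seg 2 [47.7°–71.8°] cycloidal, h=29: full span → s += 29 → s = 43.0000
seg 3 [71.8°–209.7°] dwell: s stays 43.0000
seg 4 [209.7°–245°] simple-harmonic, h=-17: θ=226.9° here. β=17.2, B=35.3. -17/2·(1 − cos(π·0.4873)) = -8.1597 → s = 34.8403
radial distance = base radius + s = 44 + 34.8403 = 78.8403

78.8403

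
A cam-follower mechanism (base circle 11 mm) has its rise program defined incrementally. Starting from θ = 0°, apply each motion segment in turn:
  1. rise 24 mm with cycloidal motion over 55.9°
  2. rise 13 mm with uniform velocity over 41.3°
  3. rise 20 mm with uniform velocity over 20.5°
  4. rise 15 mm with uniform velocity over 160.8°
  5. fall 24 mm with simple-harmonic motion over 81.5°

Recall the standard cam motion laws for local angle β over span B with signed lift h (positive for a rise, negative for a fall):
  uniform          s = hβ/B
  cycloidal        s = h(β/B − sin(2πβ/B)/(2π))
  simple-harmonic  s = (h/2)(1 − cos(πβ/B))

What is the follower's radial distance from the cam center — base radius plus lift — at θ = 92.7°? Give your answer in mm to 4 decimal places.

seg 1 [0°–55.9°] cycloidal, h=24: full span → s += 24 → s = 24.0000
seg 2 [55.9°–97.2°] uniform, h=13: θ=92.7° here. β=36.8, B=41.3. 13·36.8/41.3 = 11.5835 → s = 35.5835
radial distance = base radius + s = 11 + 35.5835 = 46.5835

46.5835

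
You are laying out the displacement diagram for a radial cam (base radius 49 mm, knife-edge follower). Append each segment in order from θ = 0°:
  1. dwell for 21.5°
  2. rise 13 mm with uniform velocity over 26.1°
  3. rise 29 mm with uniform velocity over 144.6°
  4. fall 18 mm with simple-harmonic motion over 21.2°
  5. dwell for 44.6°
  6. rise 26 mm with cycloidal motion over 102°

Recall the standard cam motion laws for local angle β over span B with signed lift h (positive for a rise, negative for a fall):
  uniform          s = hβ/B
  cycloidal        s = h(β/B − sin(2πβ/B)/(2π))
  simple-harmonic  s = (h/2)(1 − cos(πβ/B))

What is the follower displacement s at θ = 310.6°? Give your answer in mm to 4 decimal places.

seg 1 [0°–21.5°] dwell: s stays 0.0000
seg 2 [21.5°–47.6°] uniform, h=13: full span → s += 13 → s = 13.0000
seg 3 [47.6°–192.2°] uniform, h=29: full span → s += 29 → s = 42.0000
seg 4 [192.2°–213.4°] simple-harmonic, h=-18: full span → s += -18 → s = 24.0000
seg 5 [213.4°–258°] dwell: s stays 24.0000
seg 6 [258°–360°] cycloidal, h=26: θ=310.6° here. β=52.6, B=102. 26·(0.5157 − sin(2π·0.5157)/(2π)) = 13.8150 → s = 37.8150

37.8150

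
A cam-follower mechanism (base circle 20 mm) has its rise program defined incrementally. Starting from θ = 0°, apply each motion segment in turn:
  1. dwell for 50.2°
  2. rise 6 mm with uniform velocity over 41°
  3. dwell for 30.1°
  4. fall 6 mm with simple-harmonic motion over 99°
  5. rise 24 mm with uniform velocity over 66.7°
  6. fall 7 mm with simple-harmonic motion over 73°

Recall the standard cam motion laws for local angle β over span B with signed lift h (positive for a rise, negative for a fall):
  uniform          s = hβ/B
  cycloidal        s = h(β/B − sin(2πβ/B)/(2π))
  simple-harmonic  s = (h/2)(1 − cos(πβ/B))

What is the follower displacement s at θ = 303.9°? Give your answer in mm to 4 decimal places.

seg 1 [0°–50.2°] dwell: s stays 0.0000
seg 2 [50.2°–91.2°] uniform, h=6: full span → s += 6 → s = 6.0000
seg 3 [91.2°–121.3°] dwell: s stays 6.0000
seg 4 [121.3°–220.3°] simple-harmonic, h=-6: full span → s += -6 → s = 0.0000
seg 5 [220.3°–287°] uniform, h=24: full span → s += 24 → s = 24.0000
seg 6 [287°–360°] simple-harmonic, h=-7: θ=303.9° here. β=16.9, B=73. -7/2·(1 − cos(π·0.2315)) = -0.8856 → s = 23.1144

23.1144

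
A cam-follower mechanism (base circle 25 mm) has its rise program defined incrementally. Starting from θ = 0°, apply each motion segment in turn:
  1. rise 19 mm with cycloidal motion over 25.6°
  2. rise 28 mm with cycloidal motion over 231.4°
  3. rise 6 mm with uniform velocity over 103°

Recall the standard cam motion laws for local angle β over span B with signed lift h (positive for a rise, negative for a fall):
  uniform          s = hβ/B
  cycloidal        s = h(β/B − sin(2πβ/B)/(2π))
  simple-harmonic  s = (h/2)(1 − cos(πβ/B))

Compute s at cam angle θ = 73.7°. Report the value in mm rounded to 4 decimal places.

seg 1 [0°–25.6°] cycloidal, h=19: full span → s += 19 → s = 19.0000
seg 2 [25.6°–257°] cycloidal, h=28: θ=73.7° here. β=48.1, B=231.4. 28·(0.2079 − sin(2π·0.2079)/(2π)) = 1.5191 → s = 20.5191

20.5191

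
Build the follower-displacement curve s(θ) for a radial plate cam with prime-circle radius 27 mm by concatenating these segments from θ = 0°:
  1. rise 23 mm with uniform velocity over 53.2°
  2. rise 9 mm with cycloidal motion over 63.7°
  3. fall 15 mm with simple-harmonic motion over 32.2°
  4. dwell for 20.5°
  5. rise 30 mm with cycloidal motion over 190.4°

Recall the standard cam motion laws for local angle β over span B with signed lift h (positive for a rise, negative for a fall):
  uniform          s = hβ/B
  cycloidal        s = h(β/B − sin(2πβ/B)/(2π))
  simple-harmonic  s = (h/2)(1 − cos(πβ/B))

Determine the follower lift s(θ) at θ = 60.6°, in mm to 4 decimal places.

seg 1 [0°–53.2°] uniform, h=23: full span → s += 23 → s = 23.0000
seg 2 [53.2°–116.9°] cycloidal, h=9: θ=60.6° here. β=7.4, B=63.7. 9·(0.1162 − sin(2π·0.1162)/(2π)) = 0.0904 → s = 23.0904

23.0904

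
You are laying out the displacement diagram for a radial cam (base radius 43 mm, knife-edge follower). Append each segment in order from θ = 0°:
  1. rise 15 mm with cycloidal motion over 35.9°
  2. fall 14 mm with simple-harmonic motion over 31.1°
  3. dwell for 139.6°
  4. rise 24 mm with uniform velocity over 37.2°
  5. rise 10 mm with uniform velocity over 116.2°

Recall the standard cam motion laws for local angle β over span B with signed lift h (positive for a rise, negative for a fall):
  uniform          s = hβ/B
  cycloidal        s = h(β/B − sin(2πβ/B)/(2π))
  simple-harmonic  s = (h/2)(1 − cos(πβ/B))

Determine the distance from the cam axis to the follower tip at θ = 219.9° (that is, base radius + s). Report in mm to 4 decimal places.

seg 1 [0°–35.9°] cycloidal, h=15: full span → s += 15 → s = 15.0000
seg 2 [35.9°–67°] simple-harmonic, h=-14: full span → s += -14 → s = 1.0000
seg 3 [67°–206.6°] dwell: s stays 1.0000
seg 4 [206.6°–243.8°] uniform, h=24: θ=219.9° here. β=13.3, B=37.2. 24·13.3/37.2 = 8.5806 → s = 9.5806
radial distance = base radius + s = 43 + 9.5806 = 52.5806

52.5806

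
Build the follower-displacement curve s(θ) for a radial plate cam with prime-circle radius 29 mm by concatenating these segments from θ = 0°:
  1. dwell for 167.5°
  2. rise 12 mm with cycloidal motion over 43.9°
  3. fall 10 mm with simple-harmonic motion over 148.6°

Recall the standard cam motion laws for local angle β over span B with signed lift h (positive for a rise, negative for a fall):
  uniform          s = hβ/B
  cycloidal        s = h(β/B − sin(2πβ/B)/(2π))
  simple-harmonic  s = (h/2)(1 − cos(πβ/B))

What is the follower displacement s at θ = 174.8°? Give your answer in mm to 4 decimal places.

seg 1 [0°–167.5°] dwell: s stays 0.0000
seg 2 [167.5°–211.4°] cycloidal, h=12: θ=174.8° here. β=7.3, B=43.9. 12·(0.1663 − sin(2π·0.1663)/(2π)) = 0.3437 → s = 0.3437

0.3437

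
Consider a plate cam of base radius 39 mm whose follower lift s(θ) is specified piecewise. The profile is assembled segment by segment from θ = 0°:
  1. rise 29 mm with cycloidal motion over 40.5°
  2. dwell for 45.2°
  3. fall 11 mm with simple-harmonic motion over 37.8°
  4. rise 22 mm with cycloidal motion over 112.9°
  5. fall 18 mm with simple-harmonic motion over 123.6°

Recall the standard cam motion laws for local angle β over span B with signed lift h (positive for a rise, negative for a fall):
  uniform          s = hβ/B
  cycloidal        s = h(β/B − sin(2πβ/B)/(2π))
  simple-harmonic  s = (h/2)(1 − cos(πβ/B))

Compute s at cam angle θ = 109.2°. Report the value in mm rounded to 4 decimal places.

seg 1 [0°–40.5°] cycloidal, h=29: full span → s += 29 → s = 29.0000
seg 2 [40.5°–85.7°] dwell: s stays 29.0000
seg 3 [85.7°–123.5°] simple-harmonic, h=-11: θ=109.2° here. β=23.5, B=37.8. -11/2·(1 − cos(π·0.6217)) = -7.5519 → s = 21.4481

21.4481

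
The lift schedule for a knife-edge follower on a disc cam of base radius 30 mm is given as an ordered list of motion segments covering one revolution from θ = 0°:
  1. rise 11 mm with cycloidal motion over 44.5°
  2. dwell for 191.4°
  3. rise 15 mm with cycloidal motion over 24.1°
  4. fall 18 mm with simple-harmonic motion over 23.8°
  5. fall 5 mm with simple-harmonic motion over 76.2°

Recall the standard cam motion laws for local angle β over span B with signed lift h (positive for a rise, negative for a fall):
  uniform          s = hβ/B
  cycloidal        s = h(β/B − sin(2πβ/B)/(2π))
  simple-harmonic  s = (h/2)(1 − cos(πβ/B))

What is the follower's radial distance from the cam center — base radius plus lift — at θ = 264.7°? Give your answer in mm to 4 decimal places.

seg 1 [0°–44.5°] cycloidal, h=11: full span → s += 11 → s = 11.0000
seg 2 [44.5°–235.9°] dwell: s stays 11.0000
seg 3 [235.9°–260°] cycloidal, h=15: full span → s += 15 → s = 26.0000
seg 4 [260°–283.8°] simple-harmonic, h=-18: θ=264.7° here. β=4.7, B=23.8. -18/2·(1 − cos(π·0.1975)) = -1.6772 → s = 24.3228
radial distance = base radius + s = 30 + 24.3228 = 54.3228

54.3228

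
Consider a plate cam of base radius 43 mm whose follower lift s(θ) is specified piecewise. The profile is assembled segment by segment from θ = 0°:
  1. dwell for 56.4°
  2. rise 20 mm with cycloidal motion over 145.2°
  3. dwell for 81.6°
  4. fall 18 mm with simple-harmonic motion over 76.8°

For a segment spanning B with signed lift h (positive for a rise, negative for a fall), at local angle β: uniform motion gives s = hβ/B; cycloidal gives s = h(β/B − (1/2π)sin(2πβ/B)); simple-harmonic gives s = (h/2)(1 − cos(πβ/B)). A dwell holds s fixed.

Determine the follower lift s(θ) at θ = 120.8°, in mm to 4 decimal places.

seg 1 [0°–56.4°] dwell: s stays 0.0000
seg 2 [56.4°–201.6°] cycloidal, h=20: θ=120.8° here. β=64.4, B=145.2. 20·(0.4435 − sin(2π·0.4435)/(2π)) = 7.7646 → s = 7.7646

7.7646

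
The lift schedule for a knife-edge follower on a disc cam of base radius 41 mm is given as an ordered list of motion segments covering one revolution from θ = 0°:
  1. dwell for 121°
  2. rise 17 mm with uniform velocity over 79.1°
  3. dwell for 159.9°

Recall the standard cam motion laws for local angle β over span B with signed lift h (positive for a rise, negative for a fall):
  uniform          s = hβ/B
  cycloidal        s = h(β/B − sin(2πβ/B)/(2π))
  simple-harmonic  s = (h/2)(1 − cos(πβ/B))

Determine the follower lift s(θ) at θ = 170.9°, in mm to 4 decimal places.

seg 1 [0°–121°] dwell: s stays 0.0000
seg 2 [121°–200.1°] uniform, h=17: θ=170.9° here. β=49.9, B=79.1. 17·49.9/79.1 = 10.7244 → s = 10.7244

10.7244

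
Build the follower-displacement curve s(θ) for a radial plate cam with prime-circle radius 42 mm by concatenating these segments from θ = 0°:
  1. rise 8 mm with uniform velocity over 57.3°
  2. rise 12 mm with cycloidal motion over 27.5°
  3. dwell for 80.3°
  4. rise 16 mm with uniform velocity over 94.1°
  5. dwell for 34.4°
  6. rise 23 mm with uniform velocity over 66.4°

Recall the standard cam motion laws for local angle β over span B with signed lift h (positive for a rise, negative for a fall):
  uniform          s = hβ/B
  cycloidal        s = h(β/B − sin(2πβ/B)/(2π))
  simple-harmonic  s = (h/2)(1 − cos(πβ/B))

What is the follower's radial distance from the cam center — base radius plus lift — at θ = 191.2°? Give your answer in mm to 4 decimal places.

seg 1 [0°–57.3°] uniform, h=8: full span → s += 8 → s = 8.0000
seg 2 [57.3°–84.8°] cycloidal, h=12: full span → s += 12 → s = 20.0000
seg 3 [84.8°–165.1°] dwell: s stays 20.0000
seg 4 [165.1°–259.2°] uniform, h=16: θ=191.2° here. β=26.1, B=94.1. 16·26.1/94.1 = 4.4378 → s = 24.4378
radial distance = base radius + s = 42 + 24.4378 = 66.4378

66.4378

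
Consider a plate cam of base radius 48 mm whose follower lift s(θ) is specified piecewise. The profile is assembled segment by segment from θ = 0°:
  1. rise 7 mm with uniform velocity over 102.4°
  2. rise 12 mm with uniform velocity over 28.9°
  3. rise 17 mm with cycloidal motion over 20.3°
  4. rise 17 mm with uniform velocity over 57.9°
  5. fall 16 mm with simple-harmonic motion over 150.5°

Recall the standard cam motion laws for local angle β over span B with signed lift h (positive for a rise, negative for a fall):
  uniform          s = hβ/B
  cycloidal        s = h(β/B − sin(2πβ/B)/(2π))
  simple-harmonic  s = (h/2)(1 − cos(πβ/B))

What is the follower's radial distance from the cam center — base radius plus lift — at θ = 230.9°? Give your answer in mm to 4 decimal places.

seg 1 [0°–102.4°] uniform, h=7: full span → s += 7 → s = 7.0000
seg 2 [102.4°–131.3°] uniform, h=12: full span → s += 12 → s = 19.0000
seg 3 [131.3°–151.6°] cycloidal, h=17: full span → s += 17 → s = 36.0000
seg 4 [151.6°–209.5°] uniform, h=17: full span → s += 17 → s = 53.0000
seg 5 [209.5°–360°] simple-harmonic, h=-16: θ=230.9° here. β=21.4, B=150.5. -16/2·(1 − cos(π·0.1422)) = -0.7850 → s = 52.2150
radial distance = base radius + s = 48 + 52.2150 = 100.2150

100.2150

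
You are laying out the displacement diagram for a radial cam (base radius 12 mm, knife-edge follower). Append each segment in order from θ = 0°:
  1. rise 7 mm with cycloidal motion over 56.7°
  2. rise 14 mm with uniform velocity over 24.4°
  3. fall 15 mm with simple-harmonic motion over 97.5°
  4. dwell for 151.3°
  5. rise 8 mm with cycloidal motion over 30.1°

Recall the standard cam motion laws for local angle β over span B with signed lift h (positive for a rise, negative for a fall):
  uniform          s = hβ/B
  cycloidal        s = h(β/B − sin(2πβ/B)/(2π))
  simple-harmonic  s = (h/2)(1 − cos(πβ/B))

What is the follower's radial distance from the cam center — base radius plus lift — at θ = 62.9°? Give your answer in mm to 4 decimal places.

seg 1 [0°–56.7°] cycloidal, h=7: full span → s += 7 → s = 7.0000
seg 2 [56.7°–81.1°] uniform, h=14: θ=62.9° here. β=6.2, B=24.4. 14·6.2/24.4 = 3.5574 → s = 10.5574
radial distance = base radius + s = 12 + 10.5574 = 22.5574

22.5574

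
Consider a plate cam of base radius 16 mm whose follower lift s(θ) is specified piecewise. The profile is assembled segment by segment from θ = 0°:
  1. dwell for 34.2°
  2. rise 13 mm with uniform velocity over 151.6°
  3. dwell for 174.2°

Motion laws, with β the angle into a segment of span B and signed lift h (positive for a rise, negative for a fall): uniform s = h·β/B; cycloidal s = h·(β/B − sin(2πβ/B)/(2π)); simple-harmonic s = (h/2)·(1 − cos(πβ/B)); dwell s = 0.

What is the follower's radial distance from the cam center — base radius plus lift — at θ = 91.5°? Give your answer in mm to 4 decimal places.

seg 1 [0°–34.2°] dwell: s stays 0.0000
seg 2 [34.2°–185.8°] uniform, h=13: θ=91.5° here. β=57.3, B=151.6. 13·57.3/151.6 = 4.9136 → s = 4.9136
radial distance = base radius + s = 16 + 4.9136 = 20.9136

20.9136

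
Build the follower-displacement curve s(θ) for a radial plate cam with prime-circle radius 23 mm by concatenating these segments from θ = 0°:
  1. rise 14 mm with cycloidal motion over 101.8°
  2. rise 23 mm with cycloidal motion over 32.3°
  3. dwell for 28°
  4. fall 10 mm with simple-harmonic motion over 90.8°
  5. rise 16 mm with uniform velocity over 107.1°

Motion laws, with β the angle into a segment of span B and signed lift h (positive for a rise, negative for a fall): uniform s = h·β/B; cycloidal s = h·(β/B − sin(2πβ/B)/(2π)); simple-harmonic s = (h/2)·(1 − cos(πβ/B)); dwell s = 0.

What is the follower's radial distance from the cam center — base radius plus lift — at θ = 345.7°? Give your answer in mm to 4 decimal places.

seg 1 [0°–101.8°] cycloidal, h=14: full span → s += 14 → s = 14.0000
seg 2 [101.8°–134.1°] cycloidal, h=23: full span → s += 23 → s = 37.0000
seg 3 [134.1°–162.1°] dwell: s stays 37.0000
seg 4 [162.1°–252.9°] simple-harmonic, h=-10: full span → s += -10 → s = 27.0000
seg 5 [252.9°–360°] uniform, h=16: θ=345.7° here. β=92.8, B=107.1. 16·92.8/107.1 = 13.8637 → s = 40.8637
radial distance = base radius + s = 23 + 40.8637 = 63.8637

63.8637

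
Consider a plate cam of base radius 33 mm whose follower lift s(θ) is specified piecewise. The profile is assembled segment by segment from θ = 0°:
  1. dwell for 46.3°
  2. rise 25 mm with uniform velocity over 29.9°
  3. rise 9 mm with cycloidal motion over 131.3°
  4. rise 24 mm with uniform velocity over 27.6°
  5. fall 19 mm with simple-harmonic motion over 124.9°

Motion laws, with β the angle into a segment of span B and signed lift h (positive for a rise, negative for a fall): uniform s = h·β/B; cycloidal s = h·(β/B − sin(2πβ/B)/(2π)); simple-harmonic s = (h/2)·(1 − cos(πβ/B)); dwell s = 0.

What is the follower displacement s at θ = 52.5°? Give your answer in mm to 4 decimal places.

seg 1 [0°–46.3°] dwell: s stays 0.0000
seg 2 [46.3°–76.2°] uniform, h=25: θ=52.5° here. β=6.2, B=29.9. 25·6.2/29.9 = 5.1839 → s = 5.1839

5.1839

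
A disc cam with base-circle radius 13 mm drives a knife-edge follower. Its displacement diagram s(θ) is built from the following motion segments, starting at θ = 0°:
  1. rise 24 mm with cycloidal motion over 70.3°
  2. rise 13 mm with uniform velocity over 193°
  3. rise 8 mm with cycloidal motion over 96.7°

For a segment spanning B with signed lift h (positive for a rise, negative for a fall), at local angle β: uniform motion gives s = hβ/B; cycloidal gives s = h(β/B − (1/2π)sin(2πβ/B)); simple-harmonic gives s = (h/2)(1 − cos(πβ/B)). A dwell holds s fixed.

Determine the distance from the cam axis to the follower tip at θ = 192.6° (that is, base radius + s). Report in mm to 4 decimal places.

seg 1 [0°–70.3°] cycloidal, h=24: full span → s += 24 → s = 24.0000
seg 2 [70.3°–263.3°] uniform, h=13: θ=192.6° here. β=122.3, B=193. 13·122.3/193 = 8.2378 → s = 32.2378
radial distance = base radius + s = 13 + 32.2378 = 45.2378

45.2378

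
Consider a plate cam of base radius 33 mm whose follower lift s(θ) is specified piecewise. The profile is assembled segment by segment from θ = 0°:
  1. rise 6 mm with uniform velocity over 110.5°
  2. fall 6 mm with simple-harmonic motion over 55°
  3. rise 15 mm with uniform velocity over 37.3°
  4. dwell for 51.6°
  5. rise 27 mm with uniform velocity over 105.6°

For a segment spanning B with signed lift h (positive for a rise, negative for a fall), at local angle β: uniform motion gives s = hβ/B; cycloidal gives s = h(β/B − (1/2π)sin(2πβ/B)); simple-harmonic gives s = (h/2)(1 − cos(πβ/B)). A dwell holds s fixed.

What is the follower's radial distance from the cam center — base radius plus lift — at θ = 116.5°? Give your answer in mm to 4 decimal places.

seg 1 [0°–110.5°] uniform, h=6: full span → s += 6 → s = 6.0000
seg 2 [110.5°–165.5°] simple-harmonic, h=-6: θ=116.5° here. β=6, B=55. -6/2·(1 − cos(π·0.1091)) = -0.1745 → s = 5.8255
radial distance = base radius + s = 33 + 5.8255 = 38.8255

38.8255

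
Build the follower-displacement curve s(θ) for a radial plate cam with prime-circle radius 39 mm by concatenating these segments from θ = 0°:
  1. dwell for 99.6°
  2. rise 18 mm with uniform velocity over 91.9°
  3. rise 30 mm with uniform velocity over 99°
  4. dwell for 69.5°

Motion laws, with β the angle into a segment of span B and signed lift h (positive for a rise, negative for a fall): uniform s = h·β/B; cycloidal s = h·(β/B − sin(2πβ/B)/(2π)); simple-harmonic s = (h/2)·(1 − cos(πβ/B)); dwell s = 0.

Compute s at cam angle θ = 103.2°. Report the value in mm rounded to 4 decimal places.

seg 1 [0°–99.6°] dwell: s stays 0.0000
seg 2 [99.6°–191.5°] uniform, h=18: θ=103.2° here. β=3.6, B=91.9. 18·3.6/91.9 = 0.7051 → s = 0.7051

0.7051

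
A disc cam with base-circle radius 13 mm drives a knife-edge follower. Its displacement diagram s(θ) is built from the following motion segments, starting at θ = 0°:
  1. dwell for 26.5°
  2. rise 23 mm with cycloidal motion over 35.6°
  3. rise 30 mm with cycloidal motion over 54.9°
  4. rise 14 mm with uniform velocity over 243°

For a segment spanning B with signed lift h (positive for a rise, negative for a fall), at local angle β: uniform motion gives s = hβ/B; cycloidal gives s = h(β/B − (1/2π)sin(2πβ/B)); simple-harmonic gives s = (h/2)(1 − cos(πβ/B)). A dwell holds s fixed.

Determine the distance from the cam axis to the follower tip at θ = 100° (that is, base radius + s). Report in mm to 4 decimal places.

seg 1 [0°–26.5°] dwell: s stays 0.0000
seg 2 [26.5°–62.1°] cycloidal, h=23: full span → s += 23 → s = 23.0000
seg 3 [62.1°–117°] cycloidal, h=30: θ=100° here. β=37.9, B=54.9. 30·(0.6903 − sin(2π·0.6903)/(2π)) = 25.1535 → s = 48.1535
radial distance = base radius + s = 13 + 48.1535 = 61.1535

61.1535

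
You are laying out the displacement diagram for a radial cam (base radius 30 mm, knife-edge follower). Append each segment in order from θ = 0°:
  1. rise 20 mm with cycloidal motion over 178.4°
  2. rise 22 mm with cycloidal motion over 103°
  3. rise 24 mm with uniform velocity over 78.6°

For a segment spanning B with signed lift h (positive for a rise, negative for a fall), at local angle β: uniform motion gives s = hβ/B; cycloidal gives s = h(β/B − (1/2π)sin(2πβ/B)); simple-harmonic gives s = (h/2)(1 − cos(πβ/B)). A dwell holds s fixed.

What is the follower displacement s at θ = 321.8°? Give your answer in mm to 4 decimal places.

seg 1 [0°–178.4°] cycloidal, h=20: full span → s += 20 → s = 20.0000
seg 2 [178.4°–281.4°] cycloidal, h=22: full span → s += 22 → s = 42.0000
seg 3 [281.4°–360°] uniform, h=24: θ=321.8° here. β=40.4, B=78.6. 24·40.4/78.6 = 12.3359 → s = 54.3359

54.3359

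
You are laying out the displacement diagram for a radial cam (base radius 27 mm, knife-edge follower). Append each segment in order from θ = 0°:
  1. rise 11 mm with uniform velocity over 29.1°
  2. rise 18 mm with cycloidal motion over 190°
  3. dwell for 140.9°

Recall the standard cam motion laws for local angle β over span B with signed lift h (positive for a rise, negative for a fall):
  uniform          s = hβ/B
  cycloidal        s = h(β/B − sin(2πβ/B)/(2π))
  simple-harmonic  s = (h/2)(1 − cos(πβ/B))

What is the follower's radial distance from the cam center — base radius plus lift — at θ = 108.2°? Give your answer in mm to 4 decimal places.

seg 1 [0°–29.1°] uniform, h=11: full span → s += 11 → s = 11.0000
seg 2 [29.1°–219.1°] cycloidal, h=18: θ=108.2° here. β=79.1, B=190. 18·(0.4163 − sin(2π·0.4163)/(2π)) = 6.0558 → s = 17.0558
radial distance = base radius + s = 27 + 17.0558 = 44.0558

44.0558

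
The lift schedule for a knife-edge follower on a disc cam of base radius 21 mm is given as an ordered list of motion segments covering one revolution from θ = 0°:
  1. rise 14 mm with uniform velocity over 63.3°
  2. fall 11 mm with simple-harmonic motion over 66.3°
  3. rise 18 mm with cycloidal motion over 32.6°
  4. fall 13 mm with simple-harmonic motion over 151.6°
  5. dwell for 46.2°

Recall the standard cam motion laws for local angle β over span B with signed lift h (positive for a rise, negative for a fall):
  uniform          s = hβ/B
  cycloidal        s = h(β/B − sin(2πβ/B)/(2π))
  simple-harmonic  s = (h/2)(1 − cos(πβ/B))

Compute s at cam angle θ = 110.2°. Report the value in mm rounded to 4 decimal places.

seg 1 [0°–63.3°] uniform, h=14: full span → s += 14 → s = 14.0000
seg 2 [63.3°–129.6°] simple-harmonic, h=-11: θ=110.2° here. β=46.9, B=66.3. -11/2·(1 − cos(π·0.7074)) = -8.8353 → s = 5.1647

5.1647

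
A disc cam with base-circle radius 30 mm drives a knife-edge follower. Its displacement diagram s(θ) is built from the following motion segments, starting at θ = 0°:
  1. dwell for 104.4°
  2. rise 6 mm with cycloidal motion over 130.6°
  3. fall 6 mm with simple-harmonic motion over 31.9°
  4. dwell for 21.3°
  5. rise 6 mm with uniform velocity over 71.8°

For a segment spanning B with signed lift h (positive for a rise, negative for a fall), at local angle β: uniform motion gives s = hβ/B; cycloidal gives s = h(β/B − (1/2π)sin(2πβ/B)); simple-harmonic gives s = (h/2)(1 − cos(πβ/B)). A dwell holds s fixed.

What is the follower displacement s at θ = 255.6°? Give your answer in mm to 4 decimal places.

seg 1 [0°–104.4°] dwell: s stays 0.0000
seg 2 [104.4°–235°] cycloidal, h=6: full span → s += 6 → s = 6.0000
seg 3 [235°–266.9°] simple-harmonic, h=-6: θ=255.6° here. β=20.6, B=31.9. -6/2·(1 − cos(π·0.6458)) = -4.3263 → s = 1.6737

1.6737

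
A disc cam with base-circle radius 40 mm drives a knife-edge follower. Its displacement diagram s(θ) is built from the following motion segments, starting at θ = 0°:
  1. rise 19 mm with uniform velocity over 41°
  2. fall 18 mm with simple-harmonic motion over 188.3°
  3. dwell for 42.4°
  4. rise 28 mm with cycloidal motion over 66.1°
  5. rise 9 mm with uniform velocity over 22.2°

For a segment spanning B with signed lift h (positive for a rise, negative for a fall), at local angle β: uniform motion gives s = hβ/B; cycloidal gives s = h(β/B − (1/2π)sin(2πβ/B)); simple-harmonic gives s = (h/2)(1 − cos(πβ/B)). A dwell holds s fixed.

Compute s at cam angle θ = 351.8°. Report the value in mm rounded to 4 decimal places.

seg 1 [0°–41°] uniform, h=19: full span → s += 19 → s = 19.0000
seg 2 [41°–229.3°] simple-harmonic, h=-18: full span → s += -18 → s = 1.0000
seg 3 [229.3°–271.7°] dwell: s stays 1.0000
seg 4 [271.7°–337.8°] cycloidal, h=28: full span → s += 28 → s = 29.0000
seg 5 [337.8°–360°] uniform, h=9: θ=351.8° here. β=14, B=22.2. 9·14/22.2 = 5.6757 → s = 34.6757

34.6757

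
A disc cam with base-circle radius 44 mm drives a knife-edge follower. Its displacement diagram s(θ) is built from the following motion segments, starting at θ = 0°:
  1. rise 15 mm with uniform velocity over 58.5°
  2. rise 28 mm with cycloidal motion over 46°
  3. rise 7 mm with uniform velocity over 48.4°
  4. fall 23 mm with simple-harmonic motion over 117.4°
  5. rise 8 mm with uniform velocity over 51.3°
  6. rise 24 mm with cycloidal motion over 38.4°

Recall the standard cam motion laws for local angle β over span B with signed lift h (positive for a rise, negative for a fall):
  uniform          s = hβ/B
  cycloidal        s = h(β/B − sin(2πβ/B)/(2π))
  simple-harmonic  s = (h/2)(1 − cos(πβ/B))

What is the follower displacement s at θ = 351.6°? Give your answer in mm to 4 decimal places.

seg 1 [0°–58.5°] uniform, h=15: full span → s += 15 → s = 15.0000
seg 2 [58.5°–104.5°] cycloidal, h=28: full span → s += 28 → s = 43.0000
seg 3 [104.5°–152.9°] uniform, h=7: full span → s += 7 → s = 50.0000
seg 4 [152.9°–270.3°] simple-harmonic, h=-23: full span → s += -23 → s = 27.0000
seg 5 [270.3°–321.6°] uniform, h=8: full span → s += 8 → s = 35.0000
seg 6 [321.6°–360°] cycloidal, h=24: θ=351.6° here. β=30, B=38.4. 24·(0.7813 − sin(2π·0.7813)/(2π)) = 22.4963 → s = 57.4963

57.4963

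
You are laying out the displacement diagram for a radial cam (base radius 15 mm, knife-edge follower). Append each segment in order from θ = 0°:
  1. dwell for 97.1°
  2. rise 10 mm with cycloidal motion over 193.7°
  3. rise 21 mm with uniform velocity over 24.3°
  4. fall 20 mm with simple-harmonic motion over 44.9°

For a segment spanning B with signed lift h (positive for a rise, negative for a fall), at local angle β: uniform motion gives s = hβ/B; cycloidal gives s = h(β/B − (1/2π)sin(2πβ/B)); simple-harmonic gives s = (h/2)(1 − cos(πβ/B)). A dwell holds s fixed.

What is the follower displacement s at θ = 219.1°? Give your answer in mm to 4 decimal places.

seg 1 [0°–97.1°] dwell: s stays 0.0000
seg 2 [97.1°–290.8°] cycloidal, h=10: θ=219.1° here. β=122, B=193.7. 10·(0.6298 − sin(2π·0.6298)/(2π)) = 7.4575 → s = 7.4575

7.4575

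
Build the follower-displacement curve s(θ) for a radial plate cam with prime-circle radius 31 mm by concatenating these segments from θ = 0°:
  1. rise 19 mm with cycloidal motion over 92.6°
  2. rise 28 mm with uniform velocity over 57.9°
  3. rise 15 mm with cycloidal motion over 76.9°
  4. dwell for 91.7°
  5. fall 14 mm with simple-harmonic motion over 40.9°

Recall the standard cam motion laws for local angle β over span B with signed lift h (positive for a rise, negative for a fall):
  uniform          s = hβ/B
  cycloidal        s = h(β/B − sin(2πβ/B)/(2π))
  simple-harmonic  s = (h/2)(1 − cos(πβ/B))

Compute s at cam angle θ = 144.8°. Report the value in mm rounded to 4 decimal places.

seg 1 [0°–92.6°] cycloidal, h=19: full span → s += 19 → s = 19.0000
seg 2 [92.6°–150.5°] uniform, h=28: θ=144.8° here. β=52.2, B=57.9. 28·52.2/57.9 = 25.2435 → s = 44.2435

44.2435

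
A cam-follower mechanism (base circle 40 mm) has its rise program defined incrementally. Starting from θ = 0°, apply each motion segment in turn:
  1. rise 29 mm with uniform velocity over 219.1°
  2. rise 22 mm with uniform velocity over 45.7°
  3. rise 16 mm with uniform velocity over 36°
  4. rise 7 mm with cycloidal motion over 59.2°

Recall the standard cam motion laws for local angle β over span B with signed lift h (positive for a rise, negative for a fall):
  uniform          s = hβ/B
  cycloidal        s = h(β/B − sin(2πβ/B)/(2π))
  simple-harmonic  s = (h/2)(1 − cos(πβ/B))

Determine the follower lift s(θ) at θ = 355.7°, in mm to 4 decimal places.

seg 1 [0°–219.1°] uniform, h=29: full span → s += 29 → s = 29.0000
seg 2 [219.1°–264.8°] uniform, h=22: full span → s += 22 → s = 51.0000
seg 3 [264.8°–300.8°] uniform, h=16: full span → s += 16 → s = 67.0000
seg 4 [300.8°–360°] cycloidal, h=7: θ=355.7° here. β=54.9, B=59.2. 7·(0.9274 − sin(2π·0.9274)/(2π)) = 6.9825 → s = 73.9825

73.9825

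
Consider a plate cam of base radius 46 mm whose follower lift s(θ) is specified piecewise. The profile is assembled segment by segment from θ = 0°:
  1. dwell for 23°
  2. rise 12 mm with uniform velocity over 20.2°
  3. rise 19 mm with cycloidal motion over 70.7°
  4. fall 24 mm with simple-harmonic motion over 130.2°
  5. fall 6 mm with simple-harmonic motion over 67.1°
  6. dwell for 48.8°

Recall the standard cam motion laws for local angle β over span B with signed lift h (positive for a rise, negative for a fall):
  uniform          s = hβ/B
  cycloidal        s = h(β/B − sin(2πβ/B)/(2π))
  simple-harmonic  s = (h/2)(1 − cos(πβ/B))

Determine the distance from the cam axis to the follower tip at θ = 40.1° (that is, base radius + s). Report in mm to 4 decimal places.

seg 1 [0°–23°] dwell: s stays 0.0000
seg 2 [23°–43.2°] uniform, h=12: θ=40.1° here. β=17.1, B=20.2. 12·17.1/20.2 = 10.1584 → s = 10.1584
radial distance = base radius + s = 46 + 10.1584 = 56.1584

56.1584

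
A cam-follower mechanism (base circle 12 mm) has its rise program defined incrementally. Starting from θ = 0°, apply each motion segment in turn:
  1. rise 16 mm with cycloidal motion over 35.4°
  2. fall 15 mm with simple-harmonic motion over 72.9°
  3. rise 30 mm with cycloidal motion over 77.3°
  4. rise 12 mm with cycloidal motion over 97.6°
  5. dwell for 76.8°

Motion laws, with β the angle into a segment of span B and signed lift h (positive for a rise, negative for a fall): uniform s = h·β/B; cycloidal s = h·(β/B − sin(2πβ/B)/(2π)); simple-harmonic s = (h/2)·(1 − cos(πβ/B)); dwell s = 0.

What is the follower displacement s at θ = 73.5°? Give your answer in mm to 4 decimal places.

seg 1 [0°–35.4°] cycloidal, h=16: full span → s += 16 → s = 16.0000
seg 2 [35.4°–108.3°] simple-harmonic, h=-15: θ=73.5° here. β=38.1, B=72.9. -15/2·(1 − cos(π·0.5226)) = -8.0328 → s = 7.9672

7.9672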